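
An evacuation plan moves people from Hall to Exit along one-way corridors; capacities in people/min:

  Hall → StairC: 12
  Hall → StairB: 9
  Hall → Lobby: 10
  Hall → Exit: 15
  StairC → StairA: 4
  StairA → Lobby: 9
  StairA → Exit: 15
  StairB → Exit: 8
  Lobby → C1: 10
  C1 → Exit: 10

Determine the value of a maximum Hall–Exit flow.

37

Augment Hall→Exit: bottleneck 15, flow now 15.
Augment Hall→StairB→Exit: bottleneck 8, flow now 23.
Augment Hall→StairC→StairA→Exit: bottleneck 4, flow now 27.
Augment Hall→Lobby→C1→Exit: bottleneck 10, flow now 37.
No augmenting path remains; maximum flow = 37.
In the residual graph, reachable from Hall: {Hall, StairC, StairB}.
Min-cut edges: Hall→Lobby (10), Hall→Exit (15), StairC→StairA (4), StairB→Exit (8); capacity 10 + 15 + 4 + 8 = 37.
This cut is saturated, so no flow can exceed 37.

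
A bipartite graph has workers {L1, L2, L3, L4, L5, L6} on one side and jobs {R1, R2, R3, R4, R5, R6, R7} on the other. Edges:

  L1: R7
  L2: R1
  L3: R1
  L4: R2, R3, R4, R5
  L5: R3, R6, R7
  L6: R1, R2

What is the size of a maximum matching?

Unit-capacity flow: source→left, listed edges, right→sink; max matching = max flow.
Augmenting path L1→R7 (+1); matched 1.
Augmenting path L2→R1 (+1); matched 2.
Augmenting path L4→R2 (+1); matched 3.
Augmenting path L5→R3 (+1); matched 4.
Augmenting path L6→R2→L4→R4 (+1); matched 5.
No augmenting path remains; maximum matching = 5.
König certificate: {L1, L4, L5, L6, R1} is a vertex cover of size 5 (every listed pair touches it), so no matching can be larger.

5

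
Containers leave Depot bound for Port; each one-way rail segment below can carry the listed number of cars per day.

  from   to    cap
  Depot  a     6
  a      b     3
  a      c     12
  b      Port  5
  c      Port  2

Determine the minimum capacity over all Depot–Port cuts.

5

Augment Depot→a→b→Port: bottleneck 3, flow now 3.
Augment Depot→a→c→Port: bottleneck 2, flow now 5.
No augmenting path remains; maximum flow = 5.
By max-flow min-cut, the minimum cut capacity equals the max flow.
In the residual graph, reachable from Depot: {Depot, a, c}.
Min-cut edges: a→b (3), c→Port (2); capacity 3 + 2 = 5.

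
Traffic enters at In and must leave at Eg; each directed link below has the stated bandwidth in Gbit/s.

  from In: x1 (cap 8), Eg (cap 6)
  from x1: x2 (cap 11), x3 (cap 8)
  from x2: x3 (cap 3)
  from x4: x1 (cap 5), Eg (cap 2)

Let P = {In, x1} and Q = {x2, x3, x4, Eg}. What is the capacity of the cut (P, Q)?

25

Edges leaving {In, x1}: In→Eg (6), x1→x2 (11), x1→x3 (8).
Cut capacity = 6 + 11 + 8 = 25.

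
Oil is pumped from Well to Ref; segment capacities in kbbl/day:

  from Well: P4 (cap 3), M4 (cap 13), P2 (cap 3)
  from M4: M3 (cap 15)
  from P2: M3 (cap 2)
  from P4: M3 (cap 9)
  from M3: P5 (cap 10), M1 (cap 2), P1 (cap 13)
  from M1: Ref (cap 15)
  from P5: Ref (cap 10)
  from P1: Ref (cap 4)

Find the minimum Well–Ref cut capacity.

16

Augment Well→M4→M3→M1→Ref: bottleneck 2, flow now 2.
Augment Well→M4→M3→P5→Ref: bottleneck 10, flow now 12.
Augment Well→M4→M3→P1→Ref: bottleneck 1, flow now 13.
Augment Well→P2→M3→P1→Ref: bottleneck 2, flow now 15.
Augment Well→P4→M3→P1→Ref: bottleneck 1, flow now 16.
No augmenting path remains; maximum flow = 16.
By max-flow min-cut, the minimum cut capacity equals the max flow.
In the residual graph, reachable from Well: {Well, M4, P2, P4, M3, P1}.
Min-cut edges: M3→M1 (2), M3→P5 (10), P1→Ref (4); capacity 2 + 10 + 4 = 16.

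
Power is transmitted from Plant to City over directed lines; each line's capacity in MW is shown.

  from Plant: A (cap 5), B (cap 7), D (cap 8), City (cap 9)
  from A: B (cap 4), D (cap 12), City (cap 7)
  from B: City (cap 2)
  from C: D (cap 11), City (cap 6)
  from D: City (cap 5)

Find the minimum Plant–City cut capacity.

21

Augment Plant→City: bottleneck 9, flow now 9.
Augment Plant→A→City: bottleneck 5, flow now 14.
Augment Plant→B→City: bottleneck 2, flow now 16.
Augment Plant→D→City: bottleneck 5, flow now 21.
No augmenting path remains; maximum flow = 21.
By max-flow min-cut, the minimum cut capacity equals the max flow.
In the residual graph, reachable from Plant: {Plant, B, D}.
Min-cut edges: Plant→A (5), Plant→City (9), B→City (2), D→City (5); capacity 5 + 9 + 2 + 5 = 21.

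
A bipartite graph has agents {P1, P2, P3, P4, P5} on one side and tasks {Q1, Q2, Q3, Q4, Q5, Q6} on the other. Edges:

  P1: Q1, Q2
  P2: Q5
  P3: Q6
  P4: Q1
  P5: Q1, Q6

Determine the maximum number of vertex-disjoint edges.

Unit-capacity flow: source→left, listed edges, right→sink; max matching = max flow.
Augmenting path P1→Q1 (+1); matched 1.
Augmenting path P2→Q5 (+1); matched 2.
Augmenting path P3→Q6 (+1); matched 3.
Augmenting path P4→Q1→P1→Q2 (+1); matched 4.
No augmenting path remains; maximum matching = 4.
König certificate: {P1, P2, Q1, Q6} is a vertex cover of size 4 (every listed pair touches it), so no matching can be larger.

4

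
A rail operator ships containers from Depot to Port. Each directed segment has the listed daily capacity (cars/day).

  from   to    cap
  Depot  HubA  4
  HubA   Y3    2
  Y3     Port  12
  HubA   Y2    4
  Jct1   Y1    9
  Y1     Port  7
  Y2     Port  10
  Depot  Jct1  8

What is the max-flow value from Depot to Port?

Augment Depot→HubA→Y3→Port: bottleneck 2, flow now 2.
Augment Depot→HubA→Y2→Port: bottleneck 2, flow now 4.
Augment Depot→Jct1→Y1→Port: bottleneck 7, flow now 11.
No augmenting path remains; maximum flow = 11.
In the residual graph, reachable from Depot: {Depot, Jct1, Y1}.
Min-cut edges: Depot→HubA (4), Y1→Port (7); capacity 4 + 7 = 11.
This cut is saturated, so no flow can exceed 11.

11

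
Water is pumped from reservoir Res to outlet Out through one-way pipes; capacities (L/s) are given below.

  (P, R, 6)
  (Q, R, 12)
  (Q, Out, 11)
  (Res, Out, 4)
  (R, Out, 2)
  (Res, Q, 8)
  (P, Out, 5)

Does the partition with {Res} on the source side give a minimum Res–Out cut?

Yes — it is a minimum cut (capacity 12).

Given cut capacity: 8 + 4 = 12.
Augment Res→Out: bottleneck 4, flow now 4.
Augment Res→Q→Out: bottleneck 8, flow now 12.
No augmenting path remains; maximum flow = 12.
Cut capacity 12 equals the max flow, so it is a minimum cut.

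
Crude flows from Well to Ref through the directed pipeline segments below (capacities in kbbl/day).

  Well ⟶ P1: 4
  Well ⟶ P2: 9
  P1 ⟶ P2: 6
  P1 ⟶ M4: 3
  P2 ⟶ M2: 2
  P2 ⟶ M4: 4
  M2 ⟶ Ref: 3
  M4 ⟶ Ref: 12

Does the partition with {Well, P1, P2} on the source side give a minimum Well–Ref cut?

Given cut capacity: 3 + 2 + 4 = 9.
Augment Well→P1→M4→Ref: bottleneck 3, flow now 3.
Augment Well→P2→M2→Ref: bottleneck 2, flow now 5.
Augment Well→P2→M4→Ref: bottleneck 4, flow now 9.
No augmenting path remains; maximum flow = 9.
Cut capacity 9 equals the max flow, so it is a minimum cut.

Yes — it is a minimum cut (capacity 9).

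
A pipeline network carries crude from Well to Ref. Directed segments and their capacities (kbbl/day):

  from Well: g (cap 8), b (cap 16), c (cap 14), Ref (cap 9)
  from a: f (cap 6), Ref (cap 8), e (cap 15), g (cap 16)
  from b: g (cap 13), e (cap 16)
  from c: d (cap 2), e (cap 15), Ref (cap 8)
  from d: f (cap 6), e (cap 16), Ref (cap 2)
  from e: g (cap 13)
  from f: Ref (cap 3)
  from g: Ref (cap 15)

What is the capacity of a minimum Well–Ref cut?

34

Augment Well→Ref: bottleneck 9, flow now 9.
Augment Well→c→Ref: bottleneck 8, flow now 17.
Augment Well→g→Ref: bottleneck 8, flow now 25.
Augment Well→b→g→Ref: bottleneck 7, flow now 32.
Augment Well→c→d→Ref: bottleneck 2, flow now 34.
No augmenting path remains; maximum flow = 34.
By max-flow min-cut, the minimum cut capacity equals the max flow.
In the residual graph, reachable from Well: {Well, b, c, e, g}.
Min-cut edges: Well→Ref (9), c→d (2), c→Ref (8), g→Ref (15); capacity 9 + 2 + 8 + 15 = 34.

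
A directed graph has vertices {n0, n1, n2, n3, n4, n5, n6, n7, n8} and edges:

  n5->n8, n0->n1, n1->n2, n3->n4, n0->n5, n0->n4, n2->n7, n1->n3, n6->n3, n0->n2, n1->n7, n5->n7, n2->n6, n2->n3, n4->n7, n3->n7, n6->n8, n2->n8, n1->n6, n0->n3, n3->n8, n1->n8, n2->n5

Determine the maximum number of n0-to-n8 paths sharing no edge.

4

Assign every edge capacity 1; by Menger, the answer equals the max flow.
Path n0→n1→n8 (+1); total 1.
Path n0→n2→n8 (+1); total 2.
Path n0→n3→n8 (+1); total 3.
Path n0→n5→n8 (+1); total 4.
No residual n0→n8 path; max flow = 4.
Certifying cut of size 4: {n0→n1, n0→n2, n0→n3, n0→n5}.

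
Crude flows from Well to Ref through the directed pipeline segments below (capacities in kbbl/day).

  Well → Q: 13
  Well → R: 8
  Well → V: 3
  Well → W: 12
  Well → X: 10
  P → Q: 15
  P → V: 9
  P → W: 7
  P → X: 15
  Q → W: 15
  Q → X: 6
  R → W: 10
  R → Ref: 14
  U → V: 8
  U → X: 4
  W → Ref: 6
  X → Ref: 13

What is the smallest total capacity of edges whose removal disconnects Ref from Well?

27

Augment Well→R→Ref: bottleneck 8, flow now 8.
Augment Well→W→Ref: bottleneck 6, flow now 14.
Augment Well→X→Ref: bottleneck 10, flow now 24.
Augment Well→Q→X→Ref: bottleneck 3, flow now 27.
No augmenting path remains; maximum flow = 27.
By max-flow min-cut, the minimum cut capacity equals the max flow.
In the residual graph, reachable from Well: {Well, Q, V, W, X}.
Min-cut edges: Well→R (8), W→Ref (6), X→Ref (13); capacity 8 + 6 + 13 = 27.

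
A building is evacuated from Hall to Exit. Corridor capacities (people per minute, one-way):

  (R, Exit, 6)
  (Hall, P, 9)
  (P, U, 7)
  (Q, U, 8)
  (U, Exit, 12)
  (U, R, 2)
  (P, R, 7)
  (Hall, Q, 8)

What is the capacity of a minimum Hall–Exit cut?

17

Augment Hall→P→R→Exit: bottleneck 6, flow now 6.
Augment Hall→P→U→Exit: bottleneck 3, flow now 9.
Augment Hall→Q→U→Exit: bottleneck 8, flow now 17.
No augmenting path remains; maximum flow = 17.
By max-flow min-cut, the minimum cut capacity equals the max flow.
In the residual graph, reachable from Hall: {Hall}.
Min-cut edges: Hall→P (9), Hall→Q (8); capacity 9 + 8 = 17.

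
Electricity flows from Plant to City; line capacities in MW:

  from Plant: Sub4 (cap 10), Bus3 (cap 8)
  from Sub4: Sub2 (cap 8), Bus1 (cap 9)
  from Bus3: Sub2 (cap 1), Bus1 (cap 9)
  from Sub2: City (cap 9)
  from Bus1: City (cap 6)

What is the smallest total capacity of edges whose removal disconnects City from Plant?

Augment Plant→Sub4→Sub2→City: bottleneck 8, flow now 8.
Augment Plant→Sub4→Bus1→City: bottleneck 2, flow now 10.
Augment Plant→Bus3→Sub2→City: bottleneck 1, flow now 11.
Augment Plant→Bus3→Bus1→City: bottleneck 4, flow now 15.
No augmenting path remains; maximum flow = 15.
By max-flow min-cut, the minimum cut capacity equals the max flow.
In the residual graph, reachable from Plant: {Plant, Sub4, Bus3, Bus1}.
Min-cut edges: Sub4→Sub2 (8), Bus3→Sub2 (1), Bus1→City (6); capacity 8 + 1 + 6 = 15.

15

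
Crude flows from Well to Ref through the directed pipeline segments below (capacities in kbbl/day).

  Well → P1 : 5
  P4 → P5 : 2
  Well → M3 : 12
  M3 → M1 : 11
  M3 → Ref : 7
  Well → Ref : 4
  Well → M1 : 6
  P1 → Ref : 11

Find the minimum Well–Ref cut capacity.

16

Augment Well→Ref: bottleneck 4, flow now 4.
Augment Well→M3→Ref: bottleneck 7, flow now 11.
Augment Well→P1→Ref: bottleneck 5, flow now 16.
No augmenting path remains; maximum flow = 16.
By max-flow min-cut, the minimum cut capacity equals the max flow.
In the residual graph, reachable from Well: {Well, M3, M1}.
Min-cut edges: Well→P1 (5), Well→Ref (4), M3→Ref (7); capacity 5 + 4 + 7 = 16.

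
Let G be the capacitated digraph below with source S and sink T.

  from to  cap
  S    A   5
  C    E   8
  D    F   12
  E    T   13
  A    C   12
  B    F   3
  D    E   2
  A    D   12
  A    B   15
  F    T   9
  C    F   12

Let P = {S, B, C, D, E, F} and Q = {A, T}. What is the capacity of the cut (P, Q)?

27

Edges leaving {S, B, C, D, E, F}: S→A (5), E→T (13), F→T (9).
Cut capacity = 5 + 13 + 9 = 27.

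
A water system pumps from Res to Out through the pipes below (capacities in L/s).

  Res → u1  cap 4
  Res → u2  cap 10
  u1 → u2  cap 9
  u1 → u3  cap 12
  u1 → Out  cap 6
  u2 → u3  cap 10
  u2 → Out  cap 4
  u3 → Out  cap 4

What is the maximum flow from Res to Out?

12

Augment Res→u1→Out: bottleneck 4, flow now 4.
Augment Res→u2→Out: bottleneck 4, flow now 8.
Augment Res→u2→u3→Out: bottleneck 4, flow now 12.
No augmenting path remains; maximum flow = 12.
In the residual graph, reachable from Res: {Res, u2, u3}.
Min-cut edges: Res→u1 (4), u2→Out (4), u3→Out (4); capacity 4 + 4 + 4 = 12.
This cut is saturated, so no flow can exceed 12.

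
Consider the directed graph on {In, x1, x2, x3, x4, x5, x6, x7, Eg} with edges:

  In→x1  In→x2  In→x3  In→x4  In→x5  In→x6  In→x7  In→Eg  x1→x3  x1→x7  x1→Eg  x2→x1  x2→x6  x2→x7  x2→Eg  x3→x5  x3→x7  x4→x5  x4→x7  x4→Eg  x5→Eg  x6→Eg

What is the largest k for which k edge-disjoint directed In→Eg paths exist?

Assign every edge capacity 1; by Menger, the answer equals the max flow.
Path In→Eg (+1); total 1.
Path In→x1→Eg (+1); total 2.
Path In→x2→Eg (+1); total 3.
Path In→x4→Eg (+1); total 4.
Path In→x5→Eg (+1); total 5.
Path In→x6→Eg (+1); total 6.
No residual In→Eg path; max flow = 6.
Certifying cut of size 6: {In→Eg, In→x1, In→x2, In→x4, In→x6, x5→Eg}.

6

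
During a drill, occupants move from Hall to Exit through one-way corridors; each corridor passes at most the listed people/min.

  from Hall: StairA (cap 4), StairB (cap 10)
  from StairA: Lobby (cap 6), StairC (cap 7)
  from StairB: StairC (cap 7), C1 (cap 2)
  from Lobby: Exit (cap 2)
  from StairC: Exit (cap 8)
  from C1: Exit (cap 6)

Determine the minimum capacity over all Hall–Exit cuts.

Augment Hall→StairA→Lobby→Exit: bottleneck 2, flow now 2.
Augment Hall→StairA→StairC→Exit: bottleneck 2, flow now 4.
Augment Hall→StairB→StairC→Exit: bottleneck 6, flow now 10.
Augment Hall→StairB→C1→Exit: bottleneck 2, flow now 12.
No augmenting path remains; maximum flow = 12.
By max-flow min-cut, the minimum cut capacity equals the max flow.
In the residual graph, reachable from Hall: {Hall, StairA, StairB, Lobby, StairC}.
Min-cut edges: StairB→C1 (2), Lobby→Exit (2), StairC→Exit (8); capacity 2 + 2 + 8 = 12.

12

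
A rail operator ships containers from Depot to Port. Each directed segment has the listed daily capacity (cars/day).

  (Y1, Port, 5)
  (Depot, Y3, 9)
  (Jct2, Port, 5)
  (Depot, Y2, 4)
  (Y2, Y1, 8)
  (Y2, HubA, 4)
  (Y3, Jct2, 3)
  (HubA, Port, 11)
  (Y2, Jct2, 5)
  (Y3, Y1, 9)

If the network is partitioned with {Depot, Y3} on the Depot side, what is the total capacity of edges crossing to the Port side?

16

Edges leaving {Depot, Y3}: Depot→Y2 (4), Y3→Y1 (9), Y3→Jct2 (3).
Cut capacity = 4 + 9 + 3 = 16.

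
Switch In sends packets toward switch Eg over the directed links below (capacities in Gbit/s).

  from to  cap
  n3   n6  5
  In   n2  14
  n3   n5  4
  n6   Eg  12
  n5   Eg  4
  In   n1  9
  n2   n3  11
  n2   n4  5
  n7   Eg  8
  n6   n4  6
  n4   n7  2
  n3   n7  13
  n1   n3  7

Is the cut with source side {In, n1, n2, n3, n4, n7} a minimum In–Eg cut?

Yes — it is a minimum cut (capacity 17).

Given cut capacity: 4 + 5 + 8 = 17.
Augment In→n1→n3→n5→Eg: bottleneck 4, flow now 4.
Augment In→n1→n3→n6→Eg: bottleneck 3, flow now 7.
Augment In→n2→n3→n6→Eg: bottleneck 2, flow now 9.
Augment In→n2→n3→n7→Eg: bottleneck 8, flow now 17.
No augmenting path remains; maximum flow = 17.
Cut capacity 17 equals the max flow, so it is a minimum cut.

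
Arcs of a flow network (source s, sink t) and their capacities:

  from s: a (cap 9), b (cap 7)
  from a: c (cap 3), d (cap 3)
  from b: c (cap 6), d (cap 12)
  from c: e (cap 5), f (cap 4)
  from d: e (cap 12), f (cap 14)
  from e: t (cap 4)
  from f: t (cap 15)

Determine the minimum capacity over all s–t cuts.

13

Augment s→a→c→e→t: bottleneck 3, flow now 3.
Augment s→a→d→e→t: bottleneck 1, flow now 4.
Augment s→a→d→f→t: bottleneck 2, flow now 6.
Augment s→b→c→f→t: bottleneck 4, flow now 10.
Augment s→b→d→f→t: bottleneck 3, flow now 13.
No augmenting path remains; maximum flow = 13.
By max-flow min-cut, the minimum cut capacity equals the max flow.
In the residual graph, reachable from s: {s, a}.
Min-cut edges: s→b (7), a→c (3), a→d (3); capacity 7 + 3 + 3 = 13.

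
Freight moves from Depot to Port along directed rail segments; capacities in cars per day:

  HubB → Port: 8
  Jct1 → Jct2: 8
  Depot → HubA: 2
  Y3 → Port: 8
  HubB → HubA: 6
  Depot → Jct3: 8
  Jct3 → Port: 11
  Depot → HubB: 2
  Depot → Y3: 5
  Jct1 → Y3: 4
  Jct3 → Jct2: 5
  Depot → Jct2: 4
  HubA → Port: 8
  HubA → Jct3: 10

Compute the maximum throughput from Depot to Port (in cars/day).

17

Augment Depot→HubB→Port: bottleneck 2, flow now 2.
Augment Depot→HubA→Port: bottleneck 2, flow now 4.
Augment Depot→Jct3→Port: bottleneck 8, flow now 12.
Augment Depot→Y3→Port: bottleneck 5, flow now 17.
No augmenting path remains; maximum flow = 17.
In the residual graph, reachable from Depot: {Depot, Jct2}.
Min-cut edges: Depot→HubB (2), Depot→HubA (2), Depot→Jct3 (8), Depot→Y3 (5); capacity 2 + 2 + 8 + 5 = 17.
This cut is saturated, so no flow can exceed 17.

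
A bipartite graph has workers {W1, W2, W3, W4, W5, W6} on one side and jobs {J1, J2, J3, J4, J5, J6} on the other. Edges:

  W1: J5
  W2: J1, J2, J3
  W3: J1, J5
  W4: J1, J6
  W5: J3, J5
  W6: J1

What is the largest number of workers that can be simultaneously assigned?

5

Unit-capacity flow: source→left, listed edges, right→sink; max matching = max flow.
Augmenting path W1→J5 (+1); matched 1.
Augmenting path W2→J1 (+1); matched 2.
Augmenting path W4→J6 (+1); matched 3.
Augmenting path W5→J3 (+1); matched 4.
Augmenting path W3→J1→W2→J2 (+1); matched 5.
No augmenting path remains; maximum matching = 5.
König certificate: {W2, W4, W5, J1, J5} is a vertex cover of size 5 (every listed pair touches it), so no matching can be larger.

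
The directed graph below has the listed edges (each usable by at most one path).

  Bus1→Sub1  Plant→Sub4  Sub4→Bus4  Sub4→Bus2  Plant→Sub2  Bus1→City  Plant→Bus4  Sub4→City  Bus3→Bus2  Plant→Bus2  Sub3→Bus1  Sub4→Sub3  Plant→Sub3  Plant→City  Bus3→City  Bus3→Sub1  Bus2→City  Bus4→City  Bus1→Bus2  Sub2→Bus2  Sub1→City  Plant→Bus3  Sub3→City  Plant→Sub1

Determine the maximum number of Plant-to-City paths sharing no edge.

7

Assign every edge capacity 1; by Menger, the answer equals the max flow.
Path Plant→City (+1); total 1.
Path Plant→Sub4→City (+1); total 2.
Path Plant→Sub3→City (+1); total 3.
Path Plant→Bus3→City (+1); total 4.
Path Plant→Sub1→City (+1); total 5.
Path Plant→Bus2→City (+1); total 6.
Path Plant→Bus4→City (+1); total 7.
No residual Plant→City path; max flow = 7.
Certifying cut of size 7: {Bus2→City, Plant→Bus3, Plant→Bus4, Plant→City, Plant→Sub1, Plant→Sub3, Plant→Sub4}.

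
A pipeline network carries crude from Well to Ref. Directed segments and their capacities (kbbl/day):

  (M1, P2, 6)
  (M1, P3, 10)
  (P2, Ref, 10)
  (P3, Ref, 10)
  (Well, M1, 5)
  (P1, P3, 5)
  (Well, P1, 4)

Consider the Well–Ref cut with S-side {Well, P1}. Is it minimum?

Given cut capacity: 5 + 5 = 10.
Augment Well→M1→P2→Ref: bottleneck 5, flow now 5.
Augment Well→P1→P3→Ref: bottleneck 4, flow now 9.
No augmenting path remains; maximum flow = 9.
In the residual graph, reachable from Well: {Well}.
Min-cut edges: Well→M1 (5), Well→P1 (4); capacity 5 + 4 = 9.
Cut capacity 10 exceeds the max flow 9, so it is not minimum.

No — its capacity is 10, but the minimum cut has capacity 9.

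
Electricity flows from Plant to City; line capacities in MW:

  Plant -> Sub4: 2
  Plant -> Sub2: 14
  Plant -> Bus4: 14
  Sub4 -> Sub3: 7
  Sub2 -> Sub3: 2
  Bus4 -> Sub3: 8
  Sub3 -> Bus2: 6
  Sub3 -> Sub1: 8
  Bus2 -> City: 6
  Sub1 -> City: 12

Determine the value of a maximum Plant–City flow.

Augment Plant→Sub4→Sub3→Bus2→City: bottleneck 2, flow now 2.
Augment Plant→Sub2→Sub3→Bus2→City: bottleneck 2, flow now 4.
Augment Plant→Bus4→Sub3→Bus2→City: bottleneck 2, flow now 6.
Augment Plant→Bus4→Sub3→Sub1→City: bottleneck 6, flow now 12.
No augmenting path remains; maximum flow = 12.
In the residual graph, reachable from Plant: {Plant, Sub2, Bus4}.
Min-cut edges: Plant→Sub4 (2), Sub2→Sub3 (2), Bus4→Sub3 (8); capacity 2 + 2 + 8 = 12.
This cut is saturated, so no flow can exceed 12.

12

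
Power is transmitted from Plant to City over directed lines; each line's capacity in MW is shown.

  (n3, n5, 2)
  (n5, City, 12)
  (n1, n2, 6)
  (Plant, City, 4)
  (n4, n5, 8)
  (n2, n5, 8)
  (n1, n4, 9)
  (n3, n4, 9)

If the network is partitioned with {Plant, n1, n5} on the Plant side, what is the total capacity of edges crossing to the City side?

31

Edges leaving {Plant, n1, n5}: Plant→City (4), n1→n2 (6), n1→n4 (9), n5→City (12).
Cut capacity = 4 + 6 + 9 + 12 = 31.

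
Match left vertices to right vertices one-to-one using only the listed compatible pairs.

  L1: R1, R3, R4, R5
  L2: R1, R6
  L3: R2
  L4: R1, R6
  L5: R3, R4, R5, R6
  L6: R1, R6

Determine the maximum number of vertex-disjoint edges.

5

Unit-capacity flow: source→left, listed edges, right→sink; max matching = max flow.
Augmenting path L1→R1 (+1); matched 1.
Augmenting path L2→R6 (+1); matched 2.
Augmenting path L3→R2 (+1); matched 3.
Augmenting path L5→R3 (+1); matched 4.
Augmenting path L4→R1→L1→R4 (+1); matched 5.
No augmenting path remains; maximum matching = 5.
König certificate: {L1, L3, L5, R1, R6} is a vertex cover of size 5 (every listed pair touches it), so no matching can be larger.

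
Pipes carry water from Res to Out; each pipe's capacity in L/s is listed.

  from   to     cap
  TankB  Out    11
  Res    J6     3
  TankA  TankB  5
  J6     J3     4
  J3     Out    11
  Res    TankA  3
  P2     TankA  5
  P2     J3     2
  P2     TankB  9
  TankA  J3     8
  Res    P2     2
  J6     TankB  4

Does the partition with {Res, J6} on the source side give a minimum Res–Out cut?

No — its capacity is 13, but the minimum cut has capacity 8.

Given cut capacity: 2 + 3 + 4 + 4 = 13.
Augment Res→J6→J3→Out: bottleneck 3, flow now 3.
Augment Res→P2→J3→Out: bottleneck 2, flow now 5.
Augment Res→TankA→J3→Out: bottleneck 3, flow now 8.
No augmenting path remains; maximum flow = 8.
In the residual graph, reachable from Res: {Res}.
Min-cut edges: Res→J6 (3), Res→P2 (2), Res→TankA (3); capacity 3 + 2 + 3 = 8.
Cut capacity 13 exceeds the max flow 8, so it is not minimum.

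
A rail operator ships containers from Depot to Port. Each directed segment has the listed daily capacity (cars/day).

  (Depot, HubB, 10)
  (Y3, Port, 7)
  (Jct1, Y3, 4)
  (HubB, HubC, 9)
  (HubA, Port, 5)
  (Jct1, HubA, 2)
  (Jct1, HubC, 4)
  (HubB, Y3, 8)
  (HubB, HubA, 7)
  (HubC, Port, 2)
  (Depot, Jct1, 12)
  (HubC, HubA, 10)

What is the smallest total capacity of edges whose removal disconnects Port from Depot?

14

Augment Depot→Jct1→HubC→Port: bottleneck 2, flow now 2.
Augment Depot→Jct1→Y3→Port: bottleneck 4, flow now 6.
Augment Depot→Jct1→HubA→Port: bottleneck 2, flow now 8.
Augment Depot→HubB→Y3→Port: bottleneck 3, flow now 11.
Augment Depot→HubB→HubA→Port: bottleneck 3, flow now 14.
No augmenting path remains; maximum flow = 14.
By max-flow min-cut, the minimum cut capacity equals the max flow.
In the residual graph, reachable from Depot: {Depot, Jct1, HubB, HubC, Y3, HubA}.
Min-cut edges: HubC→Port (2), Y3→Port (7), HubA→Port (5); capacity 2 + 7 + 5 = 14.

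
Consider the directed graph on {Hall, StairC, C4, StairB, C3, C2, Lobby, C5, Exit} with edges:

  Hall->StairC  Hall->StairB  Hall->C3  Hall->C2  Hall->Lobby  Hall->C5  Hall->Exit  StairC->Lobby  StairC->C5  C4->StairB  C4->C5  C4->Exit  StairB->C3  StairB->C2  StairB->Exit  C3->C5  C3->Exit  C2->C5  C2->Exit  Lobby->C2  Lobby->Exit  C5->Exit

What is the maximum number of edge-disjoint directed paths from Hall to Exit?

6

Assign every edge capacity 1; by Menger, the answer equals the max flow.
Path Hall→Exit (+1); total 1.
Path Hall→StairB→Exit (+1); total 2.
Path Hall→C3→Exit (+1); total 3.
Path Hall→C2→Exit (+1); total 4.
Path Hall→Lobby→Exit (+1); total 5.
Path Hall→C5→Exit (+1); total 6.
No residual Hall→Exit path; max flow = 6.
Certifying cut of size 6: {C2→Exit, C5→Exit, Hall→C3, Hall→Exit, Hall→StairB, Lobby→Exit}.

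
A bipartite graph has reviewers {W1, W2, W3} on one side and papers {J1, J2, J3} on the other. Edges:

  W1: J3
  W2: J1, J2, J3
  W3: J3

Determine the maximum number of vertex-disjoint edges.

Unit-capacity flow: source→left, listed edges, right→sink; max matching = max flow.
Augmenting path W1→J3 (+1); matched 1.
Augmenting path W2→J1 (+1); matched 2.
No augmenting path remains; maximum matching = 2.
König certificate: {W2, J3} is a vertex cover of size 2 (every listed pair touches it), so no matching can be larger.

2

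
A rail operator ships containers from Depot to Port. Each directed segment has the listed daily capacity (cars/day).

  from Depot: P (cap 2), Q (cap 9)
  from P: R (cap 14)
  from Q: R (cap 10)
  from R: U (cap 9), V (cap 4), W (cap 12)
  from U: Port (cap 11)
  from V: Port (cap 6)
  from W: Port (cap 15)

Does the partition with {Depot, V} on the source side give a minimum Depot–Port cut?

Given cut capacity: 2 + 9 + 6 = 17.
Augment Depot→P→R→U→Port: bottleneck 2, flow now 2.
Augment Depot→Q→R→U→Port: bottleneck 7, flow now 9.
Augment Depot→Q→R→V→Port: bottleneck 2, flow now 11.
No augmenting path remains; maximum flow = 11.
In the residual graph, reachable from Depot: {Depot}.
Min-cut edges: Depot→P (2), Depot→Q (9); capacity 2 + 9 = 11.
Cut capacity 17 exceeds the max flow 11, so it is not minimum.

No — its capacity is 17, but the minimum cut has capacity 11.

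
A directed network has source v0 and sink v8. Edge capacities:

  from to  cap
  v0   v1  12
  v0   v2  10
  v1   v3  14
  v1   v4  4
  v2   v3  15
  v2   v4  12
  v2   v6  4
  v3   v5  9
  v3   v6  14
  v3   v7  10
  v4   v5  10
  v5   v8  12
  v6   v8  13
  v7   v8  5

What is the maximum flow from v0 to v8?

22

Augment v0→v2→v6→v8: bottleneck 4, flow now 4.
Augment v0→v1→v3→v5→v8: bottleneck 9, flow now 13.
Augment v0→v1→v3→v6→v8: bottleneck 3, flow now 16.
Augment v0→v2→v3→v6→v8: bottleneck 6, flow now 22.
No augmenting path remains; maximum flow = 22.
In the residual graph, reachable from v0: {v0}.
Min-cut edges: v0→v1 (12), v0→v2 (10); capacity 12 + 10 = 22.
This cut is saturated, so no flow can exceed 22.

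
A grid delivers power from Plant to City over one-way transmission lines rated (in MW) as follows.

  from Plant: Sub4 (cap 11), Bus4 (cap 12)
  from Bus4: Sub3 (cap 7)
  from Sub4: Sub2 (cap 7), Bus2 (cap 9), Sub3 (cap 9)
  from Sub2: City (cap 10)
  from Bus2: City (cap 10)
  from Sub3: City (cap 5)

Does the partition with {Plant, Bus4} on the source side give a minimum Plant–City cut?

No — its capacity is 18, but the minimum cut has capacity 16.

Given cut capacity: 11 + 7 = 18.
Augment Plant→Bus4→Sub3→City: bottleneck 5, flow now 5.
Augment Plant→Sub4→Sub2→City: bottleneck 7, flow now 12.
Augment Plant→Sub4→Bus2→City: bottleneck 4, flow now 16.
No augmenting path remains; maximum flow = 16.
In the residual graph, reachable from Plant: {Plant, Bus4, Sub3}.
Min-cut edges: Plant→Sub4 (11), Sub3→City (5); capacity 11 + 5 = 16.
Cut capacity 18 exceeds the max flow 16, so it is not minimum.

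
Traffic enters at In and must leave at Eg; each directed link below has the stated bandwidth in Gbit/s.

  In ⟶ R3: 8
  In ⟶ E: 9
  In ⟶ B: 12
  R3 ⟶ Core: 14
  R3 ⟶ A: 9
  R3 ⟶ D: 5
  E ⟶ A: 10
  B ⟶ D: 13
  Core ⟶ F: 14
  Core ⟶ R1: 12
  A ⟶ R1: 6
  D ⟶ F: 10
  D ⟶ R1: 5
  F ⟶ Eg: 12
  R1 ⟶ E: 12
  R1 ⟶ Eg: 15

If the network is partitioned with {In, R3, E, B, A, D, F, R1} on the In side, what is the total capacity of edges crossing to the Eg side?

41

Edges leaving {In, R3, E, B, A, D, F, R1}: R3→Core (14), F→Eg (12), R1→Eg (15).
Cut capacity = 14 + 12 + 15 = 41.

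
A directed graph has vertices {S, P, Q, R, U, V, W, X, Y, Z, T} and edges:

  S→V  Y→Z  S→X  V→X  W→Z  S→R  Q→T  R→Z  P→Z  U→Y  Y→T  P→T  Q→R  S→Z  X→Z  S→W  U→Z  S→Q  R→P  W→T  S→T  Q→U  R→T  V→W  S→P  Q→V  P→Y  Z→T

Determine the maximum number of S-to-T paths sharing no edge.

Assign every edge capacity 1; by Menger, the answer equals the max flow.
Path S→T (+1); total 1.
Path S→P→T (+1); total 2.
Path S→Q→T (+1); total 3.
Path S→R→T (+1); total 4.
Path S→W→T (+1); total 5.
Path S→Z→T (+1); total 6.
No residual S→T path; max flow = 6.
Certifying cut of size 6: {S→P, S→Q, S→R, S→T, W→T, Z→T}.

6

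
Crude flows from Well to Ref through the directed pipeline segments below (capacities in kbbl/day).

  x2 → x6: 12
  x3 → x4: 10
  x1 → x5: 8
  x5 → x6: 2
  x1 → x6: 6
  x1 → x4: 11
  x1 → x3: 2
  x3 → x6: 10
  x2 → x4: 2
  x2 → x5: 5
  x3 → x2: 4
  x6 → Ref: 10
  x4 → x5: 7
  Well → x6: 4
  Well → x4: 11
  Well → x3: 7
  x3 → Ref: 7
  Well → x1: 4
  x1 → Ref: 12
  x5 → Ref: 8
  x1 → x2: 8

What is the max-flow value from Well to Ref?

Augment Well→x1→Ref: bottleneck 4, flow now 4.
Augment Well→x3→Ref: bottleneck 7, flow now 11.
Augment Well→x6→Ref: bottleneck 4, flow now 15.
Augment Well→x4→x5→Ref: bottleneck 7, flow now 22.
No augmenting path remains; maximum flow = 22.
In the residual graph, reachable from Well: {Well, x4}.
Min-cut edges: Well→x1 (4), Well→x3 (7), Well→x6 (4), x4→x5 (7); capacity 4 + 7 + 4 + 7 = 22.
This cut is saturated, so no flow can exceed 22.

22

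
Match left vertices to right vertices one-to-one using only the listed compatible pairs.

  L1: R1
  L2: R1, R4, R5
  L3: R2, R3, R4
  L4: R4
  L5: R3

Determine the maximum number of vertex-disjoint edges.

5

Unit-capacity flow: source→left, listed edges, right→sink; max matching = max flow.
Augmenting path L1→R1 (+1); matched 1.
Augmenting path L2→R4 (+1); matched 2.
Augmenting path L3→R2 (+1); matched 3.
Augmenting path L5→R3 (+1); matched 4.
Augmenting path L4→R4→L2→R5 (+1); matched 5.
No augmenting path remains; maximum matching = 5.
König certificate: {L1, L2, L3, L4, L5} is a vertex cover of size 5 (every listed pair touches it), so no matching can be larger.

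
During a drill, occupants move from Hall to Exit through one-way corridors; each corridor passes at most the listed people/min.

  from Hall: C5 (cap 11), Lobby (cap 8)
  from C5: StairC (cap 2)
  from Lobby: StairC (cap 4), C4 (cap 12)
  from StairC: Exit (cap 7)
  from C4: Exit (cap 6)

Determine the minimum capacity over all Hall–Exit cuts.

Augment Hall→C5→StairC→Exit: bottleneck 2, flow now 2.
Augment Hall→Lobby→StairC→Exit: bottleneck 4, flow now 6.
Augment Hall→Lobby→C4→Exit: bottleneck 4, flow now 10.
No augmenting path remains; maximum flow = 10.
By max-flow min-cut, the minimum cut capacity equals the max flow.
In the residual graph, reachable from Hall: {Hall, C5}.
Min-cut edges: Hall→Lobby (8), C5→StairC (2); capacity 8 + 2 = 10.

10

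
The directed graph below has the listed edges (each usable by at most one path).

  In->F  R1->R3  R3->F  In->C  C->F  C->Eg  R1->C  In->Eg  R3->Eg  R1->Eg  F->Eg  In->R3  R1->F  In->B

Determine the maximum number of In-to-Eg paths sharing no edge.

4

Assign every edge capacity 1; by Menger, the answer equals the max flow.
Path In→Eg (+1); total 1.
Path In→R3→Eg (+1); total 2.
Path In→C→Eg (+1); total 3.
Path In→F→Eg (+1); total 4.
No residual In→Eg path; max flow = 4.
Certifying cut of size 4: {In→C, In→Eg, In→F, In→R3}.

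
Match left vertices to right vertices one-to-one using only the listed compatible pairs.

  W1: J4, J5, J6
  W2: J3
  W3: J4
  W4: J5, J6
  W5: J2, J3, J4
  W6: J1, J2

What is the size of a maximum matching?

6

Unit-capacity flow: source→left, listed edges, right→sink; max matching = max flow.
Augmenting path W1→J4 (+1); matched 1.
Augmenting path W2→J3 (+1); matched 2.
Augmenting path W4→J5 (+1); matched 3.
Augmenting path W5→J2 (+1); matched 4.
Augmenting path W6→J1 (+1); matched 5.
Augmenting path W3→J4→W1→J6 (+1); matched 6.
No augmenting path remains; maximum matching = 6.
König certificate: {W1, W2, W3, W4, W5, W6} is a vertex cover of size 6 (every listed pair touches it), so no matching can be larger.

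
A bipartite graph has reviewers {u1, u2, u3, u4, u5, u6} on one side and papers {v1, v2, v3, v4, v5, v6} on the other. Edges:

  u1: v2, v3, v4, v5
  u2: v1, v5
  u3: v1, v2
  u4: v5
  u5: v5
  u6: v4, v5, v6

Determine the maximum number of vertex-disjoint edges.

5

Unit-capacity flow: source→left, listed edges, right→sink; max matching = max flow.
Augmenting path u1→v2 (+1); matched 1.
Augmenting path u2→v1 (+1); matched 2.
Augmenting path u4→v5 (+1); matched 3.
Augmenting path u6→v4 (+1); matched 4.
Augmenting path u3→v2→u1→v3 (+1); matched 5.
No augmenting path remains; maximum matching = 5.
König certificate: {u1, u2, u3, u6, v5} is a vertex cover of size 5 (every listed pair touches it), so no matching can be larger.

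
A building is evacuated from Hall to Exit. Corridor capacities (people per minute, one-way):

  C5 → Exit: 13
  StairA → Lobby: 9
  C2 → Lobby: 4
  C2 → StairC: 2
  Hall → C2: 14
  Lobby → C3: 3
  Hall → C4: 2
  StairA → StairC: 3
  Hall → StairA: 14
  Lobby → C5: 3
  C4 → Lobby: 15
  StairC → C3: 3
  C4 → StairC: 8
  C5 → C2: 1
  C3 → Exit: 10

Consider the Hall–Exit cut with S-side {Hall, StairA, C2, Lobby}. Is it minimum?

Given cut capacity: 2 + 3 + 2 + 3 + 3 = 13.
Augment Hall→StairA→Lobby→C3→Exit: bottleneck 3, flow now 3.
Augment Hall→StairA→Lobby→C5→Exit: bottleneck 3, flow now 6.
Augment Hall→StairA→StairC→C3→Exit: bottleneck 3, flow now 9.
No augmenting path remains; maximum flow = 9.
In the residual graph, reachable from Hall: {Hall, StairA, C4, C2, Lobby, StairC}.
Min-cut edges: Lobby→C3 (3), Lobby→C5 (3), StairC→C3 (3); capacity 3 + 3 + 3 = 9.
Cut capacity 13 exceeds the max flow 9, so it is not minimum.

No — its capacity is 13, but the minimum cut has capacity 9.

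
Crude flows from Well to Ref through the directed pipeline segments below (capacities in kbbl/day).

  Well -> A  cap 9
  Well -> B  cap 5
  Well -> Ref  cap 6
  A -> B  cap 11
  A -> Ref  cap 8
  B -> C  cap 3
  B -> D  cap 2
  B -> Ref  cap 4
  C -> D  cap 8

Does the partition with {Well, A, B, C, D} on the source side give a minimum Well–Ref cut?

Given cut capacity: 6 + 8 + 4 = 18.
Augment Well→Ref: bottleneck 6, flow now 6.
Augment Well→A→Ref: bottleneck 8, flow now 14.
Augment Well→B→Ref: bottleneck 4, flow now 18.
No augmenting path remains; maximum flow = 18.
Cut capacity 18 equals the max flow, so it is a minimum cut.

Yes — it is a minimum cut (capacity 18).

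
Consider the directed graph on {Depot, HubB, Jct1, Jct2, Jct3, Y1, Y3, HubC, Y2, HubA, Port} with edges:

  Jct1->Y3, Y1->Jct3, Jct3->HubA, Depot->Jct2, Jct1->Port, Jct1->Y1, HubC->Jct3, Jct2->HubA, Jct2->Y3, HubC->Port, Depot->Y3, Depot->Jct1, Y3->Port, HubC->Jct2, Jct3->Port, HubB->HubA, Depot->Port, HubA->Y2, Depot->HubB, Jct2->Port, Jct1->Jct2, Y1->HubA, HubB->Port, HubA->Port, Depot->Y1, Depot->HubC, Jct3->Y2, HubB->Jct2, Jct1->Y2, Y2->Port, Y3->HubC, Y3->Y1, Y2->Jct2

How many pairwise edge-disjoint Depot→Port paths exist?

7

Assign every edge capacity 1; by Menger, the answer equals the max flow.
Path Depot→Port (+1); total 1.
Path Depot→HubB→Port (+1); total 2.
Path Depot→Jct1→Port (+1); total 3.
Path Depot→Jct2→Port (+1); total 4.
Path Depot→Y3→Port (+1); total 5.
Path Depot→HubC→Port (+1); total 6.
Path Depot→Y1→Jct3→Port (+1); total 7.
No residual Depot→Port path; max flow = 7.
Certifying cut of size 7: {Depot→HubB, Depot→HubC, Depot→Jct1, Depot→Jct2, Depot→Port, Depot→Y1, Depot→Y3}.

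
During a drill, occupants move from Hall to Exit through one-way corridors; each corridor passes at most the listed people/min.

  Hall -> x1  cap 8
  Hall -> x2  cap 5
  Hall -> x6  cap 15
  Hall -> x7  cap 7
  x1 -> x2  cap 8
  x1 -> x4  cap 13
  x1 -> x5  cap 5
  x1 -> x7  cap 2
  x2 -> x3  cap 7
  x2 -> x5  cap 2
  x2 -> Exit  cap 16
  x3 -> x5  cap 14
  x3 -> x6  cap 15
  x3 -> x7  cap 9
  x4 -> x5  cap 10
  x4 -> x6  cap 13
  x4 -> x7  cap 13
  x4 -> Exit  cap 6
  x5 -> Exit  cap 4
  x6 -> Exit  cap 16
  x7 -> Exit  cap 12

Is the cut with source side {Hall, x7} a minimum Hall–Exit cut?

Given cut capacity: 8 + 5 + 15 + 12 = 40.
Augment Hall→x2→Exit: bottleneck 5, flow now 5.
Augment Hall→x6→Exit: bottleneck 15, flow now 20.
Augment Hall→x7→Exit: bottleneck 7, flow now 27.
Augment Hall→x1→x2→Exit: bottleneck 8, flow now 35.
No augmenting path remains; maximum flow = 35.
In the residual graph, reachable from Hall: {Hall}.
Min-cut edges: Hall→x1 (8), Hall→x2 (5), Hall→x6 (15), Hall→x7 (7); capacity 8 + 5 + 15 + 7 = 35.
Cut capacity 40 exceeds the max flow 35, so it is not minimum.

No — its capacity is 40, but the minimum cut has capacity 35.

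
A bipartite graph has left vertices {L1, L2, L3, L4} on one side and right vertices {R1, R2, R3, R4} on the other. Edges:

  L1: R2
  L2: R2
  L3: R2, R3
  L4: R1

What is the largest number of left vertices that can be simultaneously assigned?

3

Unit-capacity flow: source→left, listed edges, right→sink; max matching = max flow.
Augmenting path L1→R2 (+1); matched 1.
Augmenting path L3→R3 (+1); matched 2.
Augmenting path L4→R1 (+1); matched 3.
No augmenting path remains; maximum matching = 3.
König certificate: {L3, L4, R2} is a vertex cover of size 3 (every listed pair touches it), so no matching can be larger.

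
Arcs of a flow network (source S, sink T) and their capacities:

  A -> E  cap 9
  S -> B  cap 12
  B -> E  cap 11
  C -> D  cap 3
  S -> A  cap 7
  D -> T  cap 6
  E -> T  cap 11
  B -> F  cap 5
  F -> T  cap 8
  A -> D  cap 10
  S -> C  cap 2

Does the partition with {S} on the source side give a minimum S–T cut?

Yes — it is a minimum cut (capacity 21).

Given cut capacity: 7 + 12 + 2 = 21.
Augment S→A→D→T: bottleneck 6, flow now 6.
Augment S→A→E→T: bottleneck 1, flow now 7.
Augment S→B→E→T: bottleneck 10, flow now 17.
Augment S→B→F→T: bottleneck 2, flow now 19.
Augment S→C→D→A→E→B→F→T: bottleneck 2, flow now 21. (uses reverse residual edge)
No augmenting path remains; maximum flow = 21.
Cut capacity 21 equals the max flow, so it is a minimum cut.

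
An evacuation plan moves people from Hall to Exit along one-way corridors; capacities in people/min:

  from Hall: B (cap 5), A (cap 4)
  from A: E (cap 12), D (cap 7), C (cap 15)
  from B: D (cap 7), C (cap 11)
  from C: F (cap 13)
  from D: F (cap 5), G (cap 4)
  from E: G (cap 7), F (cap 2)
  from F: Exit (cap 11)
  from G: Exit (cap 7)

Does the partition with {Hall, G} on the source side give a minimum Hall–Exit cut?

No — its capacity is 16, but the minimum cut has capacity 9.

Given cut capacity: 4 + 5 + 7 = 16.
Augment Hall→A→C→F→Exit: bottleneck 4, flow now 4.
Augment Hall→B→C→F→Exit: bottleneck 5, flow now 9.
No augmenting path remains; maximum flow = 9.
In the residual graph, reachable from Hall: {Hall}.
Min-cut edges: Hall→A (4), Hall→B (5); capacity 4 + 5 = 9.
Cut capacity 16 exceeds the max flow 9, so it is not minimum.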